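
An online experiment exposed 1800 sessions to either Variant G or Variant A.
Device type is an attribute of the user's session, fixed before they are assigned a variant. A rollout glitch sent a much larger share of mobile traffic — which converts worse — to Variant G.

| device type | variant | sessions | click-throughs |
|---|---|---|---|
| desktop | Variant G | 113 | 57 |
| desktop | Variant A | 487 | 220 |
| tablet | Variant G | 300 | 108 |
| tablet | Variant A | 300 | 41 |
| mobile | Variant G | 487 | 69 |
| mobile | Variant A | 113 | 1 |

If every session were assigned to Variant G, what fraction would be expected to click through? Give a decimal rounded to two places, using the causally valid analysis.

Since device type is a pre-existing factor (not a product of the variant) and it affects the outcome on its own, it is a confounder. The stratified rates, not the pooled rate, identify the causal effect.
Standardising Variant G to the population device type mix: 0.333·57/113 + 0.333·108/300 + 0.333·69/487 = 0.335.

0.34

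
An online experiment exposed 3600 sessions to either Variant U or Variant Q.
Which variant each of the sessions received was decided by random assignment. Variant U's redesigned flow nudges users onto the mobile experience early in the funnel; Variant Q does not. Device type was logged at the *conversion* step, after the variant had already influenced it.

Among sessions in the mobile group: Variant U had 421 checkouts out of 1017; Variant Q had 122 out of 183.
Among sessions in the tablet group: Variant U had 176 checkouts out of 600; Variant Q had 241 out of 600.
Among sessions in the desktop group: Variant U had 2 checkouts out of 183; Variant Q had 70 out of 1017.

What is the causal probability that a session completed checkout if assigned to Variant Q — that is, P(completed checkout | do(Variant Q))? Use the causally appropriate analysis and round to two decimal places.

Because the variant influences device type, device type is a post-treatment mediator, not a confounder. Stratifying on it would bias the estimate; the causal effect is the crude pooled difference.
So P(outcome | do(Variant Q)) is just the pooled rate for Variant Q: 433/1800 = 0.241.

0.24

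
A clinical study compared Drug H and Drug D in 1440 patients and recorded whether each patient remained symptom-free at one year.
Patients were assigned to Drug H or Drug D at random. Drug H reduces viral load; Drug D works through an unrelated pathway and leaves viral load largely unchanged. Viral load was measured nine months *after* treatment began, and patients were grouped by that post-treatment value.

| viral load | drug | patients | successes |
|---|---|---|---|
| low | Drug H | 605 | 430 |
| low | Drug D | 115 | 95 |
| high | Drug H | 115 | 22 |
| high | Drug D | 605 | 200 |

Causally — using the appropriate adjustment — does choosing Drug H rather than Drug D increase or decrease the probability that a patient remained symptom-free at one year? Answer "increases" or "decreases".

Viral load is recorded after the drug and is itself shifted by it — it sits on the causal path from drug to outcome. Conditioning on a mediator would strip out part of the effect we want; the pooled comparison gives the total causal effect.
Pooled: Drug H 62.8% vs Drug D 41.0%; Drug H is higher overall.

increases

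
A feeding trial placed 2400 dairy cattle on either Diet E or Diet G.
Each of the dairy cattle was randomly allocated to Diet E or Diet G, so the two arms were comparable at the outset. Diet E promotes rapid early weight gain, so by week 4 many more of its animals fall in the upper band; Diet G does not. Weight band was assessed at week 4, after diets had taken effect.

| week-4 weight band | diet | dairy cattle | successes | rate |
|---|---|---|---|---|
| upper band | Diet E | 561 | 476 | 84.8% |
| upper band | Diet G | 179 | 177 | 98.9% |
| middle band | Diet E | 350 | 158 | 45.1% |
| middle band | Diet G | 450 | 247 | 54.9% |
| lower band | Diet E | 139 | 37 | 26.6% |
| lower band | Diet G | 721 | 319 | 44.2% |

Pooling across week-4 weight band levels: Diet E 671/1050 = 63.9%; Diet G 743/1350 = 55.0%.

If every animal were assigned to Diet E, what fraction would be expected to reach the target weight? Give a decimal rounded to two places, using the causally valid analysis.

0.64

The distribution of week-4 weight band is itself part of what the diet does — it is an intermediate outcome. Holding it fixed would remove that part of the effect; the total effect is the pooled difference.
So P(outcome | do(Diet E)) is just the pooled rate for Diet E: 671/1050 = 0.639.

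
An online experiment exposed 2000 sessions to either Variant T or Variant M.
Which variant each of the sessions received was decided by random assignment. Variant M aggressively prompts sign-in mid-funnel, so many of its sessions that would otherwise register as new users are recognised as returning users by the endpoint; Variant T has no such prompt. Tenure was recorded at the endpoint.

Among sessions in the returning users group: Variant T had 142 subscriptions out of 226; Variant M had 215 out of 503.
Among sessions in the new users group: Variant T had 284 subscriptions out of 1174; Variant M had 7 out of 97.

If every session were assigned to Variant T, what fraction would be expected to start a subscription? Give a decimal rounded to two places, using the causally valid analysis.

0.30

Stratifying would compare variants among sessions the variants themselves sorted into user tenure groups — a form of selection on an intermediate. The unconditioned pooled rates give the total causal effect.
So P(outcome | do(Variant T)) is just the pooled rate for Variant T: 426/1400 = 0.304.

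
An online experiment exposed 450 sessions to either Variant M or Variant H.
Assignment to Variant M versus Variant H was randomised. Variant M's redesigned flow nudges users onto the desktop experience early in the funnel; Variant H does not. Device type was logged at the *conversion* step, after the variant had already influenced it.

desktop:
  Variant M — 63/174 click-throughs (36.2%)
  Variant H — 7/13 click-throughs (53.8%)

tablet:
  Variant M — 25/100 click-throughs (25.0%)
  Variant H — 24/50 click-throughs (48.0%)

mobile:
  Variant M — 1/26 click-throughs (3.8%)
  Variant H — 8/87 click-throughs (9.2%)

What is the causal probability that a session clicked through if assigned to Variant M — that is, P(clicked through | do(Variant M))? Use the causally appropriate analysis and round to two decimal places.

The stratified and pooled comparisons disagree (Variant H wins within each device type; Variant M wins overall), so the answer turns on the causal role of device type.
Device type lies on the pathway variant → device type → outcome, so adjusting for it blocks the indirect effect. For the total causal effect of variant, use the unadjusted pooled rates.
So P(outcome | do(Variant M)) is just the pooled rate for Variant M: 89/300 = 0.297.

0.30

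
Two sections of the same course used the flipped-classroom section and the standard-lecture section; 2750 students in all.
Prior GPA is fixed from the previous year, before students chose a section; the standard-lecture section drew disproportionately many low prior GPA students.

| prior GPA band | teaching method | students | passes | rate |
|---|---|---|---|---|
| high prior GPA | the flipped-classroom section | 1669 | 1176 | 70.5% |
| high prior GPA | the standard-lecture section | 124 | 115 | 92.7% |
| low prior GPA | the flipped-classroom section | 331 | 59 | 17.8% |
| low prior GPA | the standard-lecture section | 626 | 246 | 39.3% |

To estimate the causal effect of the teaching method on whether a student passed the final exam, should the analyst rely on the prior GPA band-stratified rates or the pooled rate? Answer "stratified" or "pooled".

stratified

Nothing the teaching method does changes prior GPA band; the imbalance is an allocation artefact. With prior GPA band also predicting the outcome, the pooled figure is confounded, and the within-stratum comparison is the causal one.
Within each level — high prior GPA: 70.5% vs 92.7%; low prior GPA: 17.8% vs 39.3% — the standard-lecture section is higher every time.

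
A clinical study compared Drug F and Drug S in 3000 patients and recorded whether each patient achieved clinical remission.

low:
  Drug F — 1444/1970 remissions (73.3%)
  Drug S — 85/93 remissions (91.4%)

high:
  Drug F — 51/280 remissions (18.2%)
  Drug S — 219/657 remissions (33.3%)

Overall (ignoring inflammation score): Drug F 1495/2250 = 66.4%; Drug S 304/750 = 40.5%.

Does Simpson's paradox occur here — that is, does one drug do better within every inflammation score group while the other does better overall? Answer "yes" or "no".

Within each inflammation score level (low 73.3% vs 91.4%; high 18.2% vs 33.3%), Drug S has the higher rate every time. Pooled: 66.4% vs 40.5% — Drug F has the higher rate overall. The two comparisons disagree.

yes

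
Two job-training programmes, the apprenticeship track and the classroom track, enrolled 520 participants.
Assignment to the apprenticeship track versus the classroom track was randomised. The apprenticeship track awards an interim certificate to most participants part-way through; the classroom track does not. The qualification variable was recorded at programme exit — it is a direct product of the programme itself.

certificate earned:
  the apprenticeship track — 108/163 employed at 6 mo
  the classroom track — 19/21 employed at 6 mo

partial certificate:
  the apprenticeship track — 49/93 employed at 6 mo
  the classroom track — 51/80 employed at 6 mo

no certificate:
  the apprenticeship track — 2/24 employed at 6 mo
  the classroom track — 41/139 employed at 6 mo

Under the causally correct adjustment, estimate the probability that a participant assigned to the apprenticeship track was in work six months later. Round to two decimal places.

0.57

The qualification attained during the programme-specific comparison favours the classroom track throughout, but the pooled figures favour the apprenticeship track. The question is whether to condition on qualification attained during the programme.
The distribution of qualification attained during the programme is itself part of what the programme does — it is an intermediate outcome. Holding it fixed would remove that part of the effect; the total effect is the pooled difference.
So P(outcome | do(the apprenticeship track)) is just the pooled rate for the apprenticeship track: 159/280 = 0.568.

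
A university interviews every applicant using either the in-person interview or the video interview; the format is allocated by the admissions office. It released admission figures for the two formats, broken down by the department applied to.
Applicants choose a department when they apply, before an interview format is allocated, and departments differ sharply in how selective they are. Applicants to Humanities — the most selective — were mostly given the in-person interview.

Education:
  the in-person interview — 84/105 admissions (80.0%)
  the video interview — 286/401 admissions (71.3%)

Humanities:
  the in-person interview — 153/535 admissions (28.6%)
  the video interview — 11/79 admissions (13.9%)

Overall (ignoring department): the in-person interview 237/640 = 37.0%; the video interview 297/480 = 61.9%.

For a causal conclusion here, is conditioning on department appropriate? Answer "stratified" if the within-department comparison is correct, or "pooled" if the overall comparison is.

the in-person interview is higher inside every department stratum but the video interview is higher in aggregate. Whether to stratify depends on how department relates to the interview format.
Department satisfies the back-door criterion: it is not a descendant of the interview format, and it blocks the spurious path from interview format to outcome. Adjusting for it (i.e., using the within-department rates) gives the causal effect.
Within each level — Education: 80.0% vs 71.3%; Humanities: 28.6% vs 13.9% — the in-person interview is higher every time.

stratified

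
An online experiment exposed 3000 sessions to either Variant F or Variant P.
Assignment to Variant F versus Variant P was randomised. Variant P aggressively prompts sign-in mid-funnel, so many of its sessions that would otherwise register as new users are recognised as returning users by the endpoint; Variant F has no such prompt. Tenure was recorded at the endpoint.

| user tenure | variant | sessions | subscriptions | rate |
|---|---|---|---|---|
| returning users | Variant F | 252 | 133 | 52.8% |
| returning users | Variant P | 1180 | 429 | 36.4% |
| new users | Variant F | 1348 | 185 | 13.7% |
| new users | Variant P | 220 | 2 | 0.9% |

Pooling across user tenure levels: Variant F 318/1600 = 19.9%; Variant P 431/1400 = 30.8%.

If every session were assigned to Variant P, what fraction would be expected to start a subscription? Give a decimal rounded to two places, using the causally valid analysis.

0.31

Variant F is higher inside every user tenure stratum but Variant P is higher in aggregate. Whether to stratify depends on how user tenure relates to the variant.
User tenure is downstream of the variant. One should not condition on a consequence of treatment, so the overall rates are the right comparison.
So P(outcome | do(Variant P)) is just the pooled rate for Variant P: 431/1400 = 0.308.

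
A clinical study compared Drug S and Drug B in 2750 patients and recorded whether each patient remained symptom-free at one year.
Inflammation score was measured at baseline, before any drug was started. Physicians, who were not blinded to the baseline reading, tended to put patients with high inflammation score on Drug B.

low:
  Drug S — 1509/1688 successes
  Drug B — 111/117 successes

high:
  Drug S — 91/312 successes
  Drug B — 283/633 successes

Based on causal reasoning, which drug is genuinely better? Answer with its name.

Drug B

Nothing the drug does changes inflammation score; the imbalance is an allocation artefact. With inflammation score also predicting the outcome, the pooled figure is confounded, and the within-stratum comparison is the causal one.
Within each level — low: 89.4% vs 94.9%; high: 29.2% vs 44.7% — Drug B is higher every time.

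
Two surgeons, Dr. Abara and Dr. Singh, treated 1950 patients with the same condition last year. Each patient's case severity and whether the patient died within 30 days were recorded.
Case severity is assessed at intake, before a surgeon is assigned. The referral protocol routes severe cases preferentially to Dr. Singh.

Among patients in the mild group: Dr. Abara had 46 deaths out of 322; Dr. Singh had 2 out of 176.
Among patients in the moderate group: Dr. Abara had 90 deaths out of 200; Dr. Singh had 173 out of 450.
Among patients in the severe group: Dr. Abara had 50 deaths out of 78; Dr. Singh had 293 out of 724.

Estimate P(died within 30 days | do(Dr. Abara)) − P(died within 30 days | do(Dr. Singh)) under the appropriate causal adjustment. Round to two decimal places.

+0.15

The imbalance in case severity arose from how patients were allocated, not from anything the surgeon did; and case severity independently affects the outcome. The pooled gap is confounded — condition on case severity.
Adjusting over the population distribution of case severity: 0.255·(0.143−0.011) + 0.333·(0.450−0.384) + 0.411·(0.641−0.405) = +0.153.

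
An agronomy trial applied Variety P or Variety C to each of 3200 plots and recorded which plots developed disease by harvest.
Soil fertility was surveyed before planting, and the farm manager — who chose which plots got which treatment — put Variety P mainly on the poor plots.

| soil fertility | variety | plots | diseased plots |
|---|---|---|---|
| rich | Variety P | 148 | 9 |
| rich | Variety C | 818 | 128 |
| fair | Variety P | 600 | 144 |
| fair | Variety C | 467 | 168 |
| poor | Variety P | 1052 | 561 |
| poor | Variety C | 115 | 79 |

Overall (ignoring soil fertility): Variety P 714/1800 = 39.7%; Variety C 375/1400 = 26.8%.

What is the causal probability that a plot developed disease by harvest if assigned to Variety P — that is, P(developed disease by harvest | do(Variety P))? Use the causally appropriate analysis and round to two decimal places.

0.29

The stratified and pooled comparisons disagree (Variety P wins within each soil fertility; Variety C wins overall), so the answer turns on the causal role of soil fertility.
Since soil fertility is a pre-existing factor (not a product of the variety) and it affects the outcome on its own, it is a confounder. The stratified rates, not the pooled rate, identify the causal effect.
Standardising Variety P to the population soil fertility mix: 0.302·9/148 + 0.333·144/600 + 0.365·561/1052 = 0.293.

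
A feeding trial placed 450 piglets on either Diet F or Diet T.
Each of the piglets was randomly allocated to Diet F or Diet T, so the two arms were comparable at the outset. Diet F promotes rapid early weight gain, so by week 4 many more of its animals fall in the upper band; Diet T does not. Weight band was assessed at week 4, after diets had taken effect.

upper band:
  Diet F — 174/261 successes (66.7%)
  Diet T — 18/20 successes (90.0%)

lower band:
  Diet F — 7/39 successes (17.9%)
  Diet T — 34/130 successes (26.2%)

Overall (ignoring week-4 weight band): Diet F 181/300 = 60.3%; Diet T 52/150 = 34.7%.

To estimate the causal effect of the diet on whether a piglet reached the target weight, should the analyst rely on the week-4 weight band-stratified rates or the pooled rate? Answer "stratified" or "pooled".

pooled

The stratified and pooled comparisons disagree (Diet T wins within each week-4 weight band; Diet F wins overall), so the answer turns on the causal role of week-4 weight band.
The distribution of week-4 weight band is itself part of what the diet does — it is an intermediate outcome. Holding it fixed would remove that part of the effect; the total effect is the pooled difference.
Pooled: Diet F 60.3% vs Diet T 34.7%; Diet F is higher overall.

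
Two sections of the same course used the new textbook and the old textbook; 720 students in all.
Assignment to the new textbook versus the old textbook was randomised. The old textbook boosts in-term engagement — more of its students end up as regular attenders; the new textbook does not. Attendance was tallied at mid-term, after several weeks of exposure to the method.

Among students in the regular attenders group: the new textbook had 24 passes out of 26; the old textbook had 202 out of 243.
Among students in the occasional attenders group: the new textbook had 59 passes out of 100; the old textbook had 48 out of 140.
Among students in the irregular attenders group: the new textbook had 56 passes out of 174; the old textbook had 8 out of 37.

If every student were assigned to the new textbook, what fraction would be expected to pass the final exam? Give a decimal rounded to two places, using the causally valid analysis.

Within every mid-term attendance level the new textbook has the higher rate, yet pooled the old textbook does — Simpson's reversal.
Because the teaching method influences mid-term attendance, mid-term attendance is a post-treatment mediator, not a confounder. Stratifying on it would bias the estimate; the causal effect is the crude pooled difference.
So P(outcome | do(the new textbook)) is just the pooled rate for the new textbook: 139/300 = 0.463.

0.46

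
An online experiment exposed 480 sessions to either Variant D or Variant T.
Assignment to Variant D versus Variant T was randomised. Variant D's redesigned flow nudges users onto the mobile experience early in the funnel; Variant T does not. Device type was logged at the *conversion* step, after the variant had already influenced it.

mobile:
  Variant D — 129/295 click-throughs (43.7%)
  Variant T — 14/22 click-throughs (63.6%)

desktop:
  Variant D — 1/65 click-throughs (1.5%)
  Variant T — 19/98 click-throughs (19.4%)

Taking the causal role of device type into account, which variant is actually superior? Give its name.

Variant D

The stratified and pooled comparisons disagree (Variant T wins within each device type; Variant D wins overall), so the answer turns on the causal role of device type.
Device type is downstream of the variant. One should not condition on a consequence of treatment, so the overall rates are the right comparison.
Pooled: Variant D 36.1% vs Variant T 27.5%; Variant D is higher overall.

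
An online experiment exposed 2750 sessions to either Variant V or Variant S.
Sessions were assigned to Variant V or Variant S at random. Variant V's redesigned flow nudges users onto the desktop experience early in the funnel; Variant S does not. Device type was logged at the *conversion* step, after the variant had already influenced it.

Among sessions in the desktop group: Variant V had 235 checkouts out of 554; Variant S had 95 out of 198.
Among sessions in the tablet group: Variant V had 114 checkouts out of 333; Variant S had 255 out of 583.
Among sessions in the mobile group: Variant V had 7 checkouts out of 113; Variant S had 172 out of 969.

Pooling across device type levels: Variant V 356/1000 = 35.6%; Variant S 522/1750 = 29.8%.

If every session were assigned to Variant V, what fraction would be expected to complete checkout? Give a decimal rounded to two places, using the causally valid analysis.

0.36

Device type lies on the pathway variant → device type → outcome, so adjusting for it blocks the indirect effect. For the total causal effect of variant, use the unadjusted pooled rates.
So P(outcome | do(Variant V)) is just the pooled rate for Variant V: 356/1000 = 0.356.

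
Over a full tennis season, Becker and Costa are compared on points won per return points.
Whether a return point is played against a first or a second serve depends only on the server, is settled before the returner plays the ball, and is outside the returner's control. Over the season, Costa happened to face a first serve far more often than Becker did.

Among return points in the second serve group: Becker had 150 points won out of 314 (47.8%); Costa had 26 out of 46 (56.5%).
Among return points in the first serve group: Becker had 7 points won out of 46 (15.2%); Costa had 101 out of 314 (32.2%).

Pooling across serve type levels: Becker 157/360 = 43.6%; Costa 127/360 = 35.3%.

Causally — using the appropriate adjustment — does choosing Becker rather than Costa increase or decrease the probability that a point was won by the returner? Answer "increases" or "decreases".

The serve type-specific comparison favours Costa throughout, but the pooled figures favour Becker. The question is whether to condition on serve type.
The imbalance in serve type arose from how return points were allocated, not from anything the player did; and serve type independently affects the outcome. The pooled gap is confounded — condition on serve type.
Within each level — second serve: 47.8% vs 56.5%; first serve: 15.2% vs 32.2% — Costa is higher every time.

decreases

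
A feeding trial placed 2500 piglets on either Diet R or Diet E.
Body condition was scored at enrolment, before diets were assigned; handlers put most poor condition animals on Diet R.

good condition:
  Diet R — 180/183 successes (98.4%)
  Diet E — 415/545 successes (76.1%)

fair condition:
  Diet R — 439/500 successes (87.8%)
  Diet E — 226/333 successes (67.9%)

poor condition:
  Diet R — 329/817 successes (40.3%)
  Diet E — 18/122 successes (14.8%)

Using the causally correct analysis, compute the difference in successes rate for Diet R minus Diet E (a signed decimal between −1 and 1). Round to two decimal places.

+0.23

Within every starting body condition level Diet R has the higher rate, yet pooled Diet E does — Simpson's reversal.
Starting body condition differs across diets for reasons unrelated to any effect of the diet itself, and it separately predicts the outcome — a classic confounder. We must compare within starting body condition levels.
Adjusting over the population distribution of starting body condition: 0.291·(0.984−0.761) + 0.333·(0.878−0.679) + 0.376·(0.403−0.148) = +0.227.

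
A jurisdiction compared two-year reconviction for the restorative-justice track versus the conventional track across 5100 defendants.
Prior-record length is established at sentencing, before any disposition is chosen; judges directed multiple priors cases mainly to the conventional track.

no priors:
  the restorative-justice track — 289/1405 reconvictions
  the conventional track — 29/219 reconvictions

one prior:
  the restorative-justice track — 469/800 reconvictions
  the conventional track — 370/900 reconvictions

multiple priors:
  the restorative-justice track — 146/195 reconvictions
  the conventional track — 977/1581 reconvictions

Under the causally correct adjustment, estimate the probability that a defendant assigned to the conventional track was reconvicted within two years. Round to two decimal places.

Within every prior-record length level the conventional track has the lower rate, yet pooled the restorative-justice track does — Simpson's reversal.
Since prior-record length is a pre-existing factor (not a product of the disposition) and it affects the outcome on its own, it is a confounder. The stratified rates, not the pooled rate, identify the causal effect.
Standardising the conventional track to the population prior-record length mix: 0.318·29/219 + 0.333·370/900 + 0.348·977/1581 = 0.394.

0.39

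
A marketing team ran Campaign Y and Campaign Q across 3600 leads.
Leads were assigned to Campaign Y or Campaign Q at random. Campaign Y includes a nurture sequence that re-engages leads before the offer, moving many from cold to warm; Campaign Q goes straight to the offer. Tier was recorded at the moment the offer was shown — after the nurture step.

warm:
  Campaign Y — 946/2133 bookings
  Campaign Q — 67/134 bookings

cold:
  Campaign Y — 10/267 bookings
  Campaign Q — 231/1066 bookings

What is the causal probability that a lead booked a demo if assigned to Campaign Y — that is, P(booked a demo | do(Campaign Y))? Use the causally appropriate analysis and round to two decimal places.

The stratified and pooled comparisons disagree (Campaign Q wins within each engagement tier; Campaign Y wins overall), so the answer turns on the causal role of engagement tier.
Engagement tier is downstream of the campaign. One should not condition on a consequence of treatment, so the overall rates are the right comparison.
So P(outcome | do(Campaign Y)) is just the pooled rate for Campaign Y: 956/2400 = 0.398.

0.40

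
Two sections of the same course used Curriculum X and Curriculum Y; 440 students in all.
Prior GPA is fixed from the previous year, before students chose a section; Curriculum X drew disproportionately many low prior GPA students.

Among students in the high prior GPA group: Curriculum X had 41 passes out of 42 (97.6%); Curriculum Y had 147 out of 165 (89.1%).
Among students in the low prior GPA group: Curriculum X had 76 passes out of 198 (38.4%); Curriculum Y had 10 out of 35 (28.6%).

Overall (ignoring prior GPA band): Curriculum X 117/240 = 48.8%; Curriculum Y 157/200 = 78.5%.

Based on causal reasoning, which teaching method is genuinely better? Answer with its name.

Prior GPA band satisfies the back-door criterion: it is not a descendant of the teaching method, and it blocks the spurious path from teaching method to outcome. Adjusting for it (i.e., using the within-prior GPA band rates) gives the causal effect.
Within each level — high prior GPA: 97.6% vs 89.1%; low prior GPA: 38.4% vs 28.6% — Curriculum X is higher every time.

Curriculum X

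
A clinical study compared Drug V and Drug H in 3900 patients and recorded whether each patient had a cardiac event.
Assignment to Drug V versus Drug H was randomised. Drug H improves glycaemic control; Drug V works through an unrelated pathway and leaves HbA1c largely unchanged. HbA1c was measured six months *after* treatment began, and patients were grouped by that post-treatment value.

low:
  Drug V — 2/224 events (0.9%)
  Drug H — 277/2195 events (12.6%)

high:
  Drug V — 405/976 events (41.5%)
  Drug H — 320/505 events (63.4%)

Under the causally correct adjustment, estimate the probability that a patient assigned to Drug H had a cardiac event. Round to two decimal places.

The HbA1c-specific comparison favours Drug V throughout, but the pooled figures favour Drug H. The question is whether to condition on HbA1c.
Stratifying would compare drugs among patients the drugs themselves sorted into HbA1c groups — a form of selection on an intermediate. The unconditioned pooled rates give the total causal effect.
So P(outcome | do(Drug H)) is just the pooled rate for Drug H: 597/2700 = 0.221.

0.22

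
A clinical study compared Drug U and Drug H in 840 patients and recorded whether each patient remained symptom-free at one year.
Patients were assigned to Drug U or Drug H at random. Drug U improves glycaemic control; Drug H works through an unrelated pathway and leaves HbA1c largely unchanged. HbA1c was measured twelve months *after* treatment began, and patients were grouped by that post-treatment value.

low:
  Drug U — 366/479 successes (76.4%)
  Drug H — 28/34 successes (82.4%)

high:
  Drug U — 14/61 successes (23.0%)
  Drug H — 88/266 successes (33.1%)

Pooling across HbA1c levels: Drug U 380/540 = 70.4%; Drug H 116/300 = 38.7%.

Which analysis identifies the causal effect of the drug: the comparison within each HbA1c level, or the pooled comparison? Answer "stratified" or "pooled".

pooled

Drug H is higher inside every HbA1c stratum but Drug U is higher in aggregate. Whether to stratify depends on how HbA1c relates to the drug.
HbA1c here is a post-treatment variable shaped by the drug; conditioning on it would introduce bias rather than remove it. The overall comparison is the causal one.
Pooled: Drug U 70.4% vs Drug H 38.7%; Drug U is higher overall.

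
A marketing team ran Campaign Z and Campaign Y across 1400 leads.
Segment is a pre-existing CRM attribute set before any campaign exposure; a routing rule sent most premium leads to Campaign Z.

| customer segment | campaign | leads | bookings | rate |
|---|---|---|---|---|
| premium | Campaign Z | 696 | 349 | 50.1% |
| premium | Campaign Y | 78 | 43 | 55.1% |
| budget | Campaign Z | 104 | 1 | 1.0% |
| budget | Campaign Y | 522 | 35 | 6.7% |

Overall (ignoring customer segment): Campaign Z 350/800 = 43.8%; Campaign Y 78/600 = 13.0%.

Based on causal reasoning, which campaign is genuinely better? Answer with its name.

Campaign Y

Campaign Y is higher inside every customer segment stratum but Campaign Z is higher in aggregate. Whether to stratify depends on how customer segment relates to the campaign.
Customer segment is set before the campaign has any effect — it is not caused by the campaign — and it independently drives the outcome. That makes it a confounder, so the causal comparison is within customer segment levels.
Within each level — premium: 50.1% vs 55.1%; budget: 1.0% vs 6.7% — Campaign Y is higher every time.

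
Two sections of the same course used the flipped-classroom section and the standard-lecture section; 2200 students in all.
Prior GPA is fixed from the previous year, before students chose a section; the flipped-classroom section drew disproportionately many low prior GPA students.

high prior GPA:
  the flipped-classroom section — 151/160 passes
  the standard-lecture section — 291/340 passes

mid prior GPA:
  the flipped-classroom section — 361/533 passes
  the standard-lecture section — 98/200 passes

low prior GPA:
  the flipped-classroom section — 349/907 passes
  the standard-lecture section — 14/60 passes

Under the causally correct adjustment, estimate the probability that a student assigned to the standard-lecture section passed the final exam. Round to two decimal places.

Since prior GPA band is a pre-existing factor (not a product of the teaching method) and it affects the outcome on its own, it is a confounder. The stratified rates, not the pooled rate, identify the causal effect.
Standardising the standard-lecture section to the population prior GPA band mix: 0.227·291/340 + 0.333·98/200 + 0.440·14/60 = 0.460.

0.46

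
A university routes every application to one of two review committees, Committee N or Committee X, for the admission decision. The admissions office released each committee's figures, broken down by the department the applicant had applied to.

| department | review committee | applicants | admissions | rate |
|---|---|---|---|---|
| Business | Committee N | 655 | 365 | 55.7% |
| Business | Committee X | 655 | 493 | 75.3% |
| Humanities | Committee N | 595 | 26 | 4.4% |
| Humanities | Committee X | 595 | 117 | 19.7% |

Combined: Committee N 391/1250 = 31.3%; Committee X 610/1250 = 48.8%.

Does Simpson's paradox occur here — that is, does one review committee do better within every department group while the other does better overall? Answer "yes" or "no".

no

Within each department level (Business 55.7% vs 75.3%; Humanities 4.4% vs 19.7%), Committee X has the higher rate every time. Pooled: 31.3% vs 48.8% — Committee X has the higher rate overall. They agree.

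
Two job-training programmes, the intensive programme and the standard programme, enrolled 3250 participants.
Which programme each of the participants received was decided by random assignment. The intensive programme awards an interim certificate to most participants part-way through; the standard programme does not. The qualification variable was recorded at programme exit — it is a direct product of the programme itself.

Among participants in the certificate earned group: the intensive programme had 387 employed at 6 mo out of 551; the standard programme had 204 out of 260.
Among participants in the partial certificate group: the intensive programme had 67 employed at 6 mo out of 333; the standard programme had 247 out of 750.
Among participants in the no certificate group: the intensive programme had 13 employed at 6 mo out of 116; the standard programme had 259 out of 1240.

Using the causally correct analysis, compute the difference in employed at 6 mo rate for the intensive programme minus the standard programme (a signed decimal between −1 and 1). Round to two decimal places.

The stratified and pooled comparisons disagree (the standard programme wins within each qualification attained during the programme; the intensive programme wins overall), so the answer turns on the causal role of qualification attained during the programme.
Stratifying would compare programmes among participants the programmes themselves sorted into qualification attained during the programme groups — a form of selection on an intermediate. The unconditioned pooled rates give the total causal effect.
The causal difference is the pooled difference: 0.467 − 0.316 = +0.151.

+0.15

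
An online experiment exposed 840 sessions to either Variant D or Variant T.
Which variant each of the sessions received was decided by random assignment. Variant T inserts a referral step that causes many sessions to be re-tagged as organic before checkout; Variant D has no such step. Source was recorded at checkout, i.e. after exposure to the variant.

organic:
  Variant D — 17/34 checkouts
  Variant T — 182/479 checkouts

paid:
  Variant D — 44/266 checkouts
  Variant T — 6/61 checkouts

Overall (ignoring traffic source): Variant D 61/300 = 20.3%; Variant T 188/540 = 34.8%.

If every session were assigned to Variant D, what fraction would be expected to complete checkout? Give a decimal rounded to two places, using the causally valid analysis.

0.20

The traffic source-specific comparison favours Variant D throughout, but the pooled figures favour Variant T. The question is whether to condition on traffic source.
Traffic source is recorded after the variant and is itself shifted by it — it sits on the causal path from variant to outcome. Conditioning on a mediator would strip out part of the effect we want; the pooled comparison gives the total causal effect.
So P(outcome | do(Variant D)) is just the pooled rate for Variant D: 61/300 = 0.203.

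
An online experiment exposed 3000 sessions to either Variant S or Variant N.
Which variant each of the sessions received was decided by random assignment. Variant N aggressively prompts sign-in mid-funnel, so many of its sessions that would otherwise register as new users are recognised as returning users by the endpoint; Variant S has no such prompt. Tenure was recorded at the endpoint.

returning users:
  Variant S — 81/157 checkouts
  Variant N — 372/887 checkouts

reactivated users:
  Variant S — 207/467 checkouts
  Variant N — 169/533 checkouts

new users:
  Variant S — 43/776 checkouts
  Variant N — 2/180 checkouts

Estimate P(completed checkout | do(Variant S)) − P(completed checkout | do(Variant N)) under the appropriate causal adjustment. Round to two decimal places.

-0.10

The distribution of user tenure is itself part of what the variant does — it is an intermediate outcome. Holding it fixed would remove that part of the effect; the total effect is the pooled difference.
The causal difference is the pooled difference: 0.236 − 0.339 = -0.103.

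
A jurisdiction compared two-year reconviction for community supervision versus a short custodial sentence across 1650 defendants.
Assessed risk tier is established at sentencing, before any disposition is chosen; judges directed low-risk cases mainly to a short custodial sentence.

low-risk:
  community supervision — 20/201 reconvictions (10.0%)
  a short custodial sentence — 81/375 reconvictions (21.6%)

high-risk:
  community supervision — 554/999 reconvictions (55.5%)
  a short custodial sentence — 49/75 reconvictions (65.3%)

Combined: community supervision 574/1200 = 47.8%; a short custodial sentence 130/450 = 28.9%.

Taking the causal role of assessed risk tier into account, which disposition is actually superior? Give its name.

community supervision

Within every assessed risk tier level community supervision has the lower rate, yet pooled a short custodial sentence does — Simpson's reversal.
Assessed risk tier differs across dispositions for reasons unrelated to any effect of the disposition itself, and it separately predicts the outcome — a classic confounder. We must compare within assessed risk tier levels.
Within each level — low-risk: 10.0% vs 21.6%; high-risk: 55.5% vs 65.3% — community supervision is lower every time.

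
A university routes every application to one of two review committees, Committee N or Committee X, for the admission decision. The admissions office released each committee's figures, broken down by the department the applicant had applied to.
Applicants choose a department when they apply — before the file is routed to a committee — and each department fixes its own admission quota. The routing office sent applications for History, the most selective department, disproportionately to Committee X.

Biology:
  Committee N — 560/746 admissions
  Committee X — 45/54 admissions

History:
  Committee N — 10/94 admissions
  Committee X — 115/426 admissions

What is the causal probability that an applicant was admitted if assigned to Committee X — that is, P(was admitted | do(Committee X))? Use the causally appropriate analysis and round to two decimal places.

0.61

Department satisfies the back-door criterion: it is not a descendant of the review committee, and it blocks the spurious path from review committee to outcome. Adjusting for it (i.e., using the within-department rates) gives the causal effect.
Standardising Committee X to the population department mix: 0.606·45/54 + 0.394·115/426 = 0.611.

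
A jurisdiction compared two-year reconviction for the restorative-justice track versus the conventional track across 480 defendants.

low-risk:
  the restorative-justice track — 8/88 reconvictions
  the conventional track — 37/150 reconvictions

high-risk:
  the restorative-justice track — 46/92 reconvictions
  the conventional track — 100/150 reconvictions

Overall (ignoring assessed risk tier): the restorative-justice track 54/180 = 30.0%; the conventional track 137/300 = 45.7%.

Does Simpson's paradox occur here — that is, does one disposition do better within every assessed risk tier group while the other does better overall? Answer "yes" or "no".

Within each assessed risk tier level (low-risk 9.1% vs 24.7%; high-risk 50.0% vs 66.7%), the restorative-justice track has the lower rate every time. Pooled: 30.0% vs 45.7% — the restorative-justice track has the lower rate overall. They agree.

no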